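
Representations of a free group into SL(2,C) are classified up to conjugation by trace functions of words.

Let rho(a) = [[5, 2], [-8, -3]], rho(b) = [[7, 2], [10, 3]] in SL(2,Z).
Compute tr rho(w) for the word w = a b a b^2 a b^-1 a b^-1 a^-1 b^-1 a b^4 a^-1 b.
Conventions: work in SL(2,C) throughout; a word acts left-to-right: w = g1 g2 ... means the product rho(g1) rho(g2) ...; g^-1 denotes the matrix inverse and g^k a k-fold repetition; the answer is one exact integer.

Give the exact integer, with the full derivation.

rho(a) = [[5, 2], [-8, -3]]
... * rho(b) = [[7, 2], [10, 3]]  ->  [[55, 16], [-86, -25]]
... * rho(a) = [[5, 2], [-8, -3]]  ->  [[147, 62], [-230, -97]]
... * rho(b) = [[7, 2], [10, 3]]  ->  [[1649, 480], [-2580, -751]]
... * rho(b) = [[7, 2], [10, 3]]  ->  [[16343, 4738], [-25570, -7413]]
... * rho(a) = [[5, 2], [-8, -3]]  ->  [[43811, 18472], [-68546, -28901]]
... * rho(b^-1) = [[3, -2], [-10, 7]]  ->  [[-53287, 41682], [83372, -65215]]
... * rho(a) = [[5, 2], [-8, -3]]  ->  [[-599891, -231620], [938580, 362389]]
... * rho(b^-1) = [[3, -2], [-10, 7]]  ->  [[516527, -421558], [-808150, 659563]]
... * rho(a^-1) = [[-3, -2], [8, 5]]  ->  [[-4922045, -3140844], [7700954, 4914115]]
... * rho(b^-1) = [[3, -2], [-10, 7]]  ->  [[16642305, -12141818], [-26038288, 18996897]]
... * rho(a) = [[5, 2], [-8, -3]]  ->  [[180346069, 69710064], [-282166616, -109067267]]
... * rho(b) = [[7, 2], [10, 3]]  ->  [[1959523123, 569822330], [-3065838982, -891535033]]
... * rho(b) = [[7, 2], [10, 3]]  ->  [[19414885161, 5628513236], [-30376223204, -8806283063]]
... * rho(b) = [[7, 2], [10, 3]]  ->  [[192189328487, 55715310030], [-300696393058, -87171295597]]
... * rho(b) = [[7, 2], [10, 3]]  ->  [[1902478399709, 551524587064], [-2976587707376, -862906672907]]
... * rho(a^-1) = [[-3, -2], [8, 5]]  ->  [[-1295238502615, -1047333864098], [2026509738872, 1638642050217]]
... * rho(b) = [[7, 2], [10, 3]]  ->  [[-19540008159285, -5732478597524], [30571988674274, 8968945628395]]
tr = -19540008159285 + 8968945628395 = -10571062530890

-10571062530890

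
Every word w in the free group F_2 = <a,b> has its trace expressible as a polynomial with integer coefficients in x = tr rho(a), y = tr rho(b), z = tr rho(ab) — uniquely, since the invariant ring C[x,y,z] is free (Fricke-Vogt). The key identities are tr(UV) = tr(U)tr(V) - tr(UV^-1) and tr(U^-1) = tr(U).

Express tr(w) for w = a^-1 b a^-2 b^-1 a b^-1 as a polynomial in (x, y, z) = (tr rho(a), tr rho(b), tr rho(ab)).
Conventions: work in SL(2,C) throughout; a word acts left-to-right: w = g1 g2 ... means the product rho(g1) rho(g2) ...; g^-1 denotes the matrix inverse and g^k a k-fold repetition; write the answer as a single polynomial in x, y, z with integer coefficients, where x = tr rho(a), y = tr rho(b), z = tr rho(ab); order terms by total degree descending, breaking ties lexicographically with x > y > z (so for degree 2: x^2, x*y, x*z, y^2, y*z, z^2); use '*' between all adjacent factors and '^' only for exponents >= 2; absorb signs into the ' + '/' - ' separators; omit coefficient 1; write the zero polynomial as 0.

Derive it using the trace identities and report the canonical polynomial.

x^3*y^2*z - x^4*y - x^2*y^3 - 2*x^2*y*z^2 + x^3*z + x*y^2*z + x*z^3 + 4*x^2*y - 3*x*z - y

next, tr(b^-1) = tr(b) = y
next, tr(b^2 a) = tr(b) tr(a b) - tr(a) = y*z - x
tr(b^2) = tr(b) tr(b) - tr(1) = y^2 - 2
next, tr(a b^2 a) = tr(a) tr(b^2 a) - tr(b^2) = x*y*z - x^2 - y^2 + 2
tr(a b a b) = tr(b a) tr(b a) - tr(1) = z^2 - 2
next, tr(a b a) = tr(a) tr(b a) - tr(b) = x*z - y
tr(a b^2 a b) = tr(b) tr(a b a b) - tr(a b a) = y*z^2 - x*z - y
tr(b a b^-1 a b) = tr(a b^2 a) tr(b) - tr(a b^2 a b) = x*y^2*z - x^2*y - y^3 - y*z^2 + x*z + 3*y
next, tr(a b a b a) = tr(a) tr(b a b a) - tr(b a b) = x*z^2 - y*z - x
and tr(a b a b a b) = tr(b a b a) tr(b a) - tr(a b) = z^3 - 3*z
tr(b a b^-1 a b a) = tr(a b a b a) tr(b) - tr(a b a b a b) = x*y*z^2 - y^2*z - z^3 - x*y + 3*z
next, tr(a b^-1 a b a^-1 b) = tr(b a b^-1 a b) tr(a) - tr(b a b^-1 a b a) = x^2*y^2*z - x^3*y - x*y^3 - 2*x*y*z^2 + x^2*z + y^2*z + z^3 + 4*x*y - 3*z
tr(b a^-1 b^-1 a b^-1 a) = tr(a b^-1 a b a^-1) tr(b) - tr(a b^-1 a b a^-1 b) = -x^2*y^2*z + x^3*y + x*y^3 + 2*x*y*z^2 - x^2*z - y^2*z - z^3 - 3*x*y + 3*z
next, tr(a^-1 b^-1 a b^-1 a^-1 b) = tr(b a^-1 b^-1 a b^-1) tr(a) - tr(b a^-1 b^-1 a b^-1 a) = x^2*y^2*z - x^3*y - x*y^3 - 2*x*y*z^2 + x^2*z + y^2*z + z^3 + 4*x*y - 3*z
tr(a^-1 b a^-2 b^-1 a b^-1) = tr(a^-1 b^-1 a b^-1 a^-1 b) tr(a) - tr(a^-1 b^-1 a b^-1 a^-1 b a) = x^3*y^2*z - x^4*y - x^2*y^3 - 2*x^2*y*z^2 + x^3*z + x*y^2*z + x*z^3 + 4*x^2*y - 3*x*z - y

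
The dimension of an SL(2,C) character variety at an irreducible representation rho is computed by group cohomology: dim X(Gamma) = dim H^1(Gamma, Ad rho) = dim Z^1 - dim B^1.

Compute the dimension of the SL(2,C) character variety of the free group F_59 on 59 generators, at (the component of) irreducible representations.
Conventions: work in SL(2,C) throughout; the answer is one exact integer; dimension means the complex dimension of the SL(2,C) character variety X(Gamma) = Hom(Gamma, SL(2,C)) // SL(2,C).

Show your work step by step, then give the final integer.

Gamma = F_59 has 59 generators and no relators.
Z^1(Gamma, Ad rho) = (sl_2)^59: a cocycle is a free choice of one sl_2 vector per generator, so dim Z^1 = 3*59 = 177.
At an irreducible rho the centralizer of the image in sl_2 is 0, so the coboundary map sl_2 -> Z^1 is injective: dim B^1 = 3.
Therefore dim X = 177 - 3 = 174.

174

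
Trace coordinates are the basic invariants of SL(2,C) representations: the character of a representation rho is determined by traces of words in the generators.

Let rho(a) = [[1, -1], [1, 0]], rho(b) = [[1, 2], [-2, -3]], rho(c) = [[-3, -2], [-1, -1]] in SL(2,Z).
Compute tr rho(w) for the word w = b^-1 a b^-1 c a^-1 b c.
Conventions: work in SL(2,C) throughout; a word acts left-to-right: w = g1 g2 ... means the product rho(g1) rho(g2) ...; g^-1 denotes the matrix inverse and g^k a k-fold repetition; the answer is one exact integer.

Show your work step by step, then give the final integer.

rho(b^-1) = [[-3, -2], [2, 1]]
... * rho(a) = [[1, -1], [1, 0]]  ->  [[-5, 3], [3, -2]]
... * rho(b^-1) = [[-3, -2], [2, 1]]  ->  [[21, 13], [-13, -8]]
... * rho(c) = [[-3, -2], [-1, -1]]  ->  [[-76, -55], [47, 34]]
... * rho(a^-1) = [[0, 1], [-1, 1]]  ->  [[55, -131], [-34, 81]]
... * rho(b) = [[1, 2], [-2, -3]]  ->  [[317, 503], [-196, -311]]
... * rho(c) = [[-3, -2], [-1, -1]]  ->  [[-1454, -1137], [899, 703]]
tr = -1454 + 703 = -751

-751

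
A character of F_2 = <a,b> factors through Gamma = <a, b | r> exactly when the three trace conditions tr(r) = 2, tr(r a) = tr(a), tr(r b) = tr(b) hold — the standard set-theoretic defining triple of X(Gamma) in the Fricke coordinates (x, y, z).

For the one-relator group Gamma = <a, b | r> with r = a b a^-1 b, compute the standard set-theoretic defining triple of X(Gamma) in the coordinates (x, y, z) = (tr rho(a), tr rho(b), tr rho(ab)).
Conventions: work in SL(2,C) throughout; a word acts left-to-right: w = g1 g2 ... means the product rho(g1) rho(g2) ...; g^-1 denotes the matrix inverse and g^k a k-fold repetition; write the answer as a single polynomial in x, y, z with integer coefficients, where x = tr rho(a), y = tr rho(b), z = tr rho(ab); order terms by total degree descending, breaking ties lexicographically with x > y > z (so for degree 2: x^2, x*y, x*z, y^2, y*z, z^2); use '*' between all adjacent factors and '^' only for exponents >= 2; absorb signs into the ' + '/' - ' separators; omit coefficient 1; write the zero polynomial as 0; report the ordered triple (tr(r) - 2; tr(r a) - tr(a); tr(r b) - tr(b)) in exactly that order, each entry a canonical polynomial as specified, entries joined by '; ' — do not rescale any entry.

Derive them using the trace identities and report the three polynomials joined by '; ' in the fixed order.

reduce: tr(b a b) = tr(b) * tr(a b) - tr(a)  (reduce the b square) = y*z - x
tr(b a b a) = tr(a b) * tr(a b) - tr(1)  (split on a) = z^2 - 2
tr(a b a^-1 b) = tr(b a b) * tr(a) - tr(b a b a)  (eliminate a^-1) = x*y*z - x^2 - z^2 + 2
tr(a^2 b) = tr(a) * tr(b a) - tr(b) = x*z - y
tr(a^2) = tr(a) * tr(a) - tr(1) = x^2 - 2
tr(b a^2 b) = tr(b) * tr(a^2 b) - tr(a^2) = x*y*z - x^2 - y^2 + 2
tr(b a^2 b a) = tr(a) * tr(b a b a) - tr(b a b) = x*z^2 - y*z - x
tr(a b a^-1 b a) = tr(b a^2 b) * tr(a) - tr(b a^2 b a) = x^2*y*z - x^3 - x*y^2 - x*z^2 + y*z + 3*x
tr(b^2 a b) = tr(b) * tr(b a b) - tr(b a) = y^2*z - x*y - z
tr(b^2 a b a) = tr(b) * tr(a b a b) - tr(a b a) = y*z^2 - x*z - y
so tr(a b a^-1 b^2) = tr(b^2 a b) * tr(a) - tr(b^2 a b a) = x*y^2*z - x^2*y - y*z^2 + y
assemble the triple (tr(r) - 2; tr(r a) - x; tr(r b) - y)

x*y*z - x^2 - z^2; x^2*y*z - x^3 - x*y^2 - x*z^2 + y*z + 2*x; x*y^2*z - x^2*y - y*z^2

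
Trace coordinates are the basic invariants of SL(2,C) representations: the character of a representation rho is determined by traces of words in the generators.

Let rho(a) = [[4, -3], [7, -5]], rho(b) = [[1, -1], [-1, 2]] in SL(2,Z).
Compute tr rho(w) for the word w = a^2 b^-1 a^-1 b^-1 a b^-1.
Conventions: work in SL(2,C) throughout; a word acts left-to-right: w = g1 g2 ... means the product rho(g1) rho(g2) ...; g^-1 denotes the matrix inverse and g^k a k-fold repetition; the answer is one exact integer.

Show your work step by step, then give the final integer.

rho(a) = [[4, -3], [7, -5]]
... * rho(a) = [[4, -3], [7, -5]]  ->  [[-5, 3], [-7, 4]]
... * rho(b^-1) = [[2, 1], [1, 1]]  ->  [[-7, -2], [-10, -3]]
... * rho(a^-1) = [[-5, 3], [-7, 4]]  ->  [[49, -29], [71, -42]]
... * rho(b^-1) = [[2, 1], [1, 1]]  ->  [[69, 20], [100, 29]]
... * rho(a) = [[4, -3], [7, -5]]  ->  [[416, -307], [603, -445]]
... * rho(b^-1) = [[2, 1], [1, 1]]  ->  [[525, 109], [761, 158]]
tr = 525 + 158 = 683

683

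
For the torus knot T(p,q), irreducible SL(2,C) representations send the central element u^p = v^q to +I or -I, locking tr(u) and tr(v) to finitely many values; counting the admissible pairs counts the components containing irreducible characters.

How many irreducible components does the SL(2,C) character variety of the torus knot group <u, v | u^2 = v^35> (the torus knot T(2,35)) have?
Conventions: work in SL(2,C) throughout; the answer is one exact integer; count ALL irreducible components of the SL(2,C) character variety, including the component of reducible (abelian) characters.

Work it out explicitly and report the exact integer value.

18

For T(2,35): irreducibility forces the central element u^2 = v^35 to one of +I, -I.
So on each irreducible component the traces are pinned: tr(u) = 2*cos(pi*alpha/2) with 1 <= alpha <= 1, tr(v) = 2*cos(pi*beta/35) with 1 <= beta <= 34.
Consistency of u^2 = (-1)^alpha I with v^35 = (-1)^beta I forces alpha = beta (mod 2).
Enumerate parity-matched pairs: 1*17 odd-odd plus 0*17 even-even gives 17.
components with irreducible characters: 17; plus the single component of reducible (abelian) characters: total 18.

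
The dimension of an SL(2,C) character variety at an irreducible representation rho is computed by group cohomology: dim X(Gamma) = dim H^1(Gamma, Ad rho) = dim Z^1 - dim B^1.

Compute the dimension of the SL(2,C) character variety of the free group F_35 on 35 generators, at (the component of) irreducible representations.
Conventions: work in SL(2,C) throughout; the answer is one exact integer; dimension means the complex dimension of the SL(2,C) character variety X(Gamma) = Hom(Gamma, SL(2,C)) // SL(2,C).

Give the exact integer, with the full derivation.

The free group F_35: 35 generators, no relators.
A cocycle picks one sl_2 vector per generator freely, giving dim Z^1 = 3*35 = 105.
Irreducibility makes the coboundary map sl_2 -> Z^1 injective (trivial centralizer), so dim B^1 = 3.
Therefore dim X = 105 - 3 = 102.

102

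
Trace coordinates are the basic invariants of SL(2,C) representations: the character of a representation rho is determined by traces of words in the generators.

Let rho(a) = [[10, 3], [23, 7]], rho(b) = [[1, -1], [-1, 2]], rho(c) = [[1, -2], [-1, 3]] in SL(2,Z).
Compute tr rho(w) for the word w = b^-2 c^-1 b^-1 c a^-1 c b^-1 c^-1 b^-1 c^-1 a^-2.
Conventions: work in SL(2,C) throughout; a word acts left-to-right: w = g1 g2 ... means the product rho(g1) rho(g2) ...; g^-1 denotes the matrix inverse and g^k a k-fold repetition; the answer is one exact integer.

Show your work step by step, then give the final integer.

rho(b^-1) = [[2, 1], [1, 1]]
... * rho(b^-1) = [[2, 1], [1, 1]]  ->  [[5, 3], [3, 2]]
... * rho(c^-1) = [[3, 2], [1, 1]]  ->  [[18, 13], [11, 8]]
... * rho(b^-1) = [[2, 1], [1, 1]]  ->  [[49, 31], [30, 19]]
... * rho(c) = [[1, -2], [-1, 3]]  ->  [[18, -5], [11, -3]]
... * rho(a^-1) = [[7, -3], [-23, 10]]  ->  [[241, -104], [146, -63]]
... * rho(c) = [[1, -2], [-1, 3]]  ->  [[345, -794], [209, -481]]
... * rho(b^-1) = [[2, 1], [1, 1]]  ->  [[-104, -449], [-63, -272]]
... * rho(c^-1) = [[3, 2], [1, 1]]  ->  [[-761, -657], [-461, -398]]
... * rho(b^-1) = [[2, 1], [1, 1]]  ->  [[-2179, -1418], [-1320, -859]]
... * rho(c^-1) = [[3, 2], [1, 1]]  ->  [[-7955, -5776], [-4819, -3499]]
... * rho(a^-1) = [[7, -3], [-23, 10]]  ->  [[77163, -33895], [46744, -20533]]
... * rho(a^-1) = [[7, -3], [-23, 10]]  ->  [[1319726, -570439], [799467, -345562]]
tr = 1319726 + -345562 = 974164

974164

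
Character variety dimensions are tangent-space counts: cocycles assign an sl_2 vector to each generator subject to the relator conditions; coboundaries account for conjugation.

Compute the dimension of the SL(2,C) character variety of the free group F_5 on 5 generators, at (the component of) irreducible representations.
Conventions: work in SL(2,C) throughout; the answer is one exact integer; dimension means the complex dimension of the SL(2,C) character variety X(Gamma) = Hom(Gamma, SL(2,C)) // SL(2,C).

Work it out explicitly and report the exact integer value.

Here Gamma is free of rank 5 — no relator constrains a cocycle.
Z^1(Gamma, Ad rho) = (sl_2)^5: a cocycle is a free choice of one sl_2 vector per generator, so dim Z^1 = 3*5 = 15.
At an irreducible rho the centralizer of the image in sl_2 is 0, so the coboundary map sl_2 -> Z^1 is injective: dim B^1 = 3.
Therefore dim X = 15 - 3 = 12.

12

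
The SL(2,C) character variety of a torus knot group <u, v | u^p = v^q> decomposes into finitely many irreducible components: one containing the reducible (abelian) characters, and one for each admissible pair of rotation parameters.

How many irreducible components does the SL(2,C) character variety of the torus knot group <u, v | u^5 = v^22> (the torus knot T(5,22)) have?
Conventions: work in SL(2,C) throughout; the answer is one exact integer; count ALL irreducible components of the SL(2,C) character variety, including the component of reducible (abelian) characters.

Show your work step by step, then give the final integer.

Gamma = < u, v | u^5 = v^22 > (torus knot T(5,22)); the central element u^5 = v^22 acts as +I or -I in any irreducible SL(2,C) representation.
This locks tr(u) to 2*cos(pi*alpha/5), alpha in 1..4, and tr(v) to 2*cos(pi*beta/22), beta in 1..21, on each component of irreducible characters.
Consistency of u^5 = (-1)^alpha I with v^22 = (-1)^beta I forces alpha = beta (mod 2).
count pairs: odd alpha (2 choices) x odd beta (11), plus even alpha (2) x even beta (10): 2*11 + 2*10 = 42.
components with irreducible characters: 42; plus the single component of reducible (abelian) characters: total 43.

43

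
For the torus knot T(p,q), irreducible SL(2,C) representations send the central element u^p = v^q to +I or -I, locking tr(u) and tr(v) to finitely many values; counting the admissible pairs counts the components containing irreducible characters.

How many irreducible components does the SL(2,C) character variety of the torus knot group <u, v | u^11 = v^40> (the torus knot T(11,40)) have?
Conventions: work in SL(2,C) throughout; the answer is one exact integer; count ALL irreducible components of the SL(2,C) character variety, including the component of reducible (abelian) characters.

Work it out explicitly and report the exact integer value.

Gamma = < u, v | u^11 = v^40 > (torus knot T(11,40)); the central element u^11 = v^40 acts as +I or -I in any irreducible SL(2,C) representation.
On an irreducible component, tr(u) is locked at 2*cos(pi*alpha/11) for some alpha in 1..10, and tr(v) at 2*cos(pi*beta/40) for some beta in 1..39.
Consistency of u^11 = (-1)^alpha I with v^40 = (-1)^beta I forces alpha = beta (mod 2).
Counting: 5 odd alphas x 20 odd betas + 5 even alphas x 19 even betas = 100 + 95 = 195.
That is 195 components of irreducible characters, and with the reducible (abelian) component the total is 196.

196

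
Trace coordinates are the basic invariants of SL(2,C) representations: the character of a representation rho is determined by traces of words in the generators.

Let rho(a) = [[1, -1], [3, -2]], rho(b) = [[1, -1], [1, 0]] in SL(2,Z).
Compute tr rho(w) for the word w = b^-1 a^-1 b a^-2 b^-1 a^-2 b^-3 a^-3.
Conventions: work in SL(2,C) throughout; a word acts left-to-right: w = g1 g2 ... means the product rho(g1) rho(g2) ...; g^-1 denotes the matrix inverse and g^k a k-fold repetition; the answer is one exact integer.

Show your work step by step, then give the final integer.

rho(b^-1) = [[0, 1], [-1, 1]]
... * rho(a^-1) = [[-2, 1], [-3, 1]]  ->  [[-3, 1], [-1, 0]]
... * rho(b) = [[1, -1], [1, 0]]  ->  [[-2, 3], [-1, 1]]
... * rho(a^-1) = [[-2, 1], [-3, 1]]  ->  [[-5, 1], [-1, 0]]
... * rho(a^-1) = [[-2, 1], [-3, 1]]  ->  [[7, -4], [2, -1]]
... * rho(b^-1) = [[0, 1], [-1, 1]]  ->  [[4, 3], [1, 1]]
... * rho(a^-1) = [[-2, 1], [-3, 1]]  ->  [[-17, 7], [-5, 2]]
... * rho(a^-1) = [[-2, 1], [-3, 1]]  ->  [[13, -10], [4, -3]]
... * rho(b^-1) = [[0, 1], [-1, 1]]  ->  [[10, 3], [3, 1]]
... * rho(b^-1) = [[0, 1], [-1, 1]]  ->  [[-3, 13], [-1, 4]]
... * rho(b^-1) = [[0, 1], [-1, 1]]  ->  [[-13, 10], [-4, 3]]
... * rho(a^-1) = [[-2, 1], [-3, 1]]  ->  [[-4, -3], [-1, -1]]
... * rho(a^-1) = [[-2, 1], [-3, 1]]  ->  [[17, -7], [5, -2]]
... * rho(a^-1) = [[-2, 1], [-3, 1]]  ->  [[-13, 10], [-4, 3]]
tr = -13 + 3 = -10

-10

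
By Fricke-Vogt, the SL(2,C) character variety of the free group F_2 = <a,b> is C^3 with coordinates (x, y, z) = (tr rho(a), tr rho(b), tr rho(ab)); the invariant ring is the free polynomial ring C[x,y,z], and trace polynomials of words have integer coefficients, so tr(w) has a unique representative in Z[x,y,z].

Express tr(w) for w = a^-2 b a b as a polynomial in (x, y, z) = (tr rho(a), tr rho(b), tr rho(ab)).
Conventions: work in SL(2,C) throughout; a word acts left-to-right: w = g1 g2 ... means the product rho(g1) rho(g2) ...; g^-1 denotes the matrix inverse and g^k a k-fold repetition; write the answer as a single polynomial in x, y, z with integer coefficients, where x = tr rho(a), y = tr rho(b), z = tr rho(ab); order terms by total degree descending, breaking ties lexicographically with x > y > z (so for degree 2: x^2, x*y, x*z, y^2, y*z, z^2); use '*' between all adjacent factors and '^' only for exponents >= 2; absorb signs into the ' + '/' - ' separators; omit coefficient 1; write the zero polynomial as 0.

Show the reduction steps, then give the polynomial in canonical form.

trace(b a b) = trace(b)*trace(a b) - trace(a) = y*z - x
trace(b a b a) = trace(a b)*trace(a b) - trace(1)   [split at repeated a] = z^2 - 2
next, trace(b a b a^-1) = trace(b a b)*trace(a) - trace(b a b a) = x*y*z - x^2 - z^2 + 2
trace(a^-2 b a b) = trace(b a b a^-1)*trace(a) - trace(b a b) = x^2*y*z - x^3 - x*z^2 - y*z + 3*x

x^2*y*z - x^3 - x*z^2 - y*z + 3*x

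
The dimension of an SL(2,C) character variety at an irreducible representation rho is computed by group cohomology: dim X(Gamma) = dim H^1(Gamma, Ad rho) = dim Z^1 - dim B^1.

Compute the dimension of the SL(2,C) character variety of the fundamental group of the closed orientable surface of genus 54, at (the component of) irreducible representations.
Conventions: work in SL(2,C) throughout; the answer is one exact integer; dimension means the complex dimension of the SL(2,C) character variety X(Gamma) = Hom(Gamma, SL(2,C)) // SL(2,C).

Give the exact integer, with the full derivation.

The genus-54 surface group: 2g = 108 generators, one relator prod [a_i, b_i].
Before the relator condition, cocycle space has dim 3*108 = 324.
At an irreducible rho, H^2 = coker(d_2) vanishes (Poincare duality: H^2 is dual to H^0 = invariants = 0), so d_2 is surjective onto sl_2 and dim Z^1 = 324 - 3 = 321.
Coboundaries contribute dim B^1 = 3 (injective at irreducible rho).
dim X = dim H^1 = 321 - 3 = 318.

318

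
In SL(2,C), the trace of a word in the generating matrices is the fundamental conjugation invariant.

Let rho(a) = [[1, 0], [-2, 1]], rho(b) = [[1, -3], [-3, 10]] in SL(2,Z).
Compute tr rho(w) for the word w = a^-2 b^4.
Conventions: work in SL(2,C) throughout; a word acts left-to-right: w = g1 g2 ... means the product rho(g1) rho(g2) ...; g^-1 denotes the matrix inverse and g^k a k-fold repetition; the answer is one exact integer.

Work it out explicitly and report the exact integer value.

-1549

rho(a^-1) = [[1, 0], [2, 1]]
... * rho(a^-1) = [[1, 0], [2, 1]]  ->  [[1, 0], [4, 1]]
... * rho(b) = [[1, -3], [-3, 10]]  ->  [[1, -3], [1, -2]]
... * rho(b) = [[1, -3], [-3, 10]]  ->  [[10, -33], [7, -23]]
... * rho(b) = [[1, -3], [-3, 10]]  ->  [[109, -360], [76, -251]]
... * rho(b) = [[1, -3], [-3, 10]]  ->  [[1189, -3927], [829, -2738]]
tr = 1189 + -2738 = -1549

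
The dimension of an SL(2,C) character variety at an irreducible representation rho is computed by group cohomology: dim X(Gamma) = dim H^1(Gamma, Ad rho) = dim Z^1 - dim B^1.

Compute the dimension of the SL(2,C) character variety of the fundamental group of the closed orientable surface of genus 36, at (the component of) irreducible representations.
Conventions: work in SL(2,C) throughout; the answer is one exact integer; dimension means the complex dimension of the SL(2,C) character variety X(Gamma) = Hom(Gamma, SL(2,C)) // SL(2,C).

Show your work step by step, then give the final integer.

210

Gamma = pi_1(Sigma_36) = < a_1, b_1, ..., a_36, b_36 | prod [a_i, b_i] > has 2g = 72 generators and 1 relator.
Unconstrained cocycle data is one sl_2 vector per generator (216 dimensions), cut by the relator condition d_2(z) = 0.
At an irreducible rho, H^2 = coker(d_2) vanishes (Poincare duality: H^2 is dual to H^0 = invariants = 0), so d_2 is surjective onto sl_2 and dim Z^1 = 216 - 3 = 213.
As always at irreducible rho, dim B^1 = 3.
dim X = dim H^1 = 213 - 3 = 210.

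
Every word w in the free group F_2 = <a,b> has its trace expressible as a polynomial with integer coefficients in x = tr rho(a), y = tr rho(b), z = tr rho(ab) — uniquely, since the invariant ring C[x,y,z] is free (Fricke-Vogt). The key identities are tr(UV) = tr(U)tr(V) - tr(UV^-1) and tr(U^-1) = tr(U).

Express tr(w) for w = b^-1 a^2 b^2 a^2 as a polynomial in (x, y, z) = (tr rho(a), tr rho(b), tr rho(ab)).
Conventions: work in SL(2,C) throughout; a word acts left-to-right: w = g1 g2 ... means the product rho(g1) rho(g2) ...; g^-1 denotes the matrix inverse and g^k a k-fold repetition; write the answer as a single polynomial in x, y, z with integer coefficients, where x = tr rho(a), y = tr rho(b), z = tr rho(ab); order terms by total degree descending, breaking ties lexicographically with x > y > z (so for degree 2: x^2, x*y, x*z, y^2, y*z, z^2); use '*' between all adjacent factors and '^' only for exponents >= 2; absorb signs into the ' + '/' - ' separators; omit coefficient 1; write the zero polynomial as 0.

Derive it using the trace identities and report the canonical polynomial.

tr(b^2 a) = tr(b)*tr(a b) - tr(a)  (reduce the b square) = y*z - x
tr(b^2) = tr(b)*tr(b) - tr(1)  (reduce the b square) = y^2 - 2
tr(a b^2 a) = tr(a)*tr(b^2 a) - tr(b^2)  (reduce the a square) = x*y*z - x^2 - y^2 + 2
tr(a^2 b^2 a) = tr(a)*tr(a b^2 a) - tr(a b^2)  (reduce the a square) = x^2*y*z - x^3 - x*y^2 - y*z + 3*x
tr(a^2 b^2 a^2) = tr(a)*tr(a^2 b^2 a) - tr(a^2 b^2)  (reduce the a square) = x^3*y*z - x^4 - x^2*y^2 - 2*x*y*z + 4*x^2 + y^2 - 2
tr(b a b a) = tr(b a)*tr(b a) - tr(1)  (split on b) = z^2 - 2
tr(a^2 b a b) = tr(a)*tr(b a b a) - tr(b a b)  (reduce the a square) = x*z^2 - y*z - x
tr(b a^2) = tr(a)*tr(b a) - tr(b)  (reduce the a square) = x*z - y
tr(a^2 b a) = tr(a)*tr(b a^2) - tr(b a)  (reduce the a square) = x^2*z - x*y - z
tr(b^2 a^2 b a) = tr(b)*tr(a^2 b a b) - tr(a^2 b a)  (reduce the b square) = x*y*z^2 - x^2*z - y^2*z + z
tr(b^2 a^2 b) = tr(b)*tr(b a^2 b) - tr(b a^2)  (reduce the b square) = x*y^2*z - x^2*y - y^3 - x*z + 3*y
tr(a^2 b^2 a^2 b) = tr(a)*tr(b^2 a^2 b a) - tr(b^2 a^2 b)  (reduce the a square) = x^2*y*z^2 - x^3*z - 2*x*y^2*z + x^2*y + y^3 + 2*x*z - 3*y
tr(b^-1 a^2 b^2 a^2) = tr(a^2 b^2 a^2)*tr(b) - tr(a^2 b^2 a^2 b)  (eliminate b^-1) = x^3*y^2*z - x^4*y - x^2*y^3 - x^2*y*z^2 + x^3*z + 3*x^2*y - 2*x*z + y

x^3*y^2*z - x^4*y - x^2*y^3 - x^2*y*z^2 + x^3*z + 3*x^2*y - 2*x*z + y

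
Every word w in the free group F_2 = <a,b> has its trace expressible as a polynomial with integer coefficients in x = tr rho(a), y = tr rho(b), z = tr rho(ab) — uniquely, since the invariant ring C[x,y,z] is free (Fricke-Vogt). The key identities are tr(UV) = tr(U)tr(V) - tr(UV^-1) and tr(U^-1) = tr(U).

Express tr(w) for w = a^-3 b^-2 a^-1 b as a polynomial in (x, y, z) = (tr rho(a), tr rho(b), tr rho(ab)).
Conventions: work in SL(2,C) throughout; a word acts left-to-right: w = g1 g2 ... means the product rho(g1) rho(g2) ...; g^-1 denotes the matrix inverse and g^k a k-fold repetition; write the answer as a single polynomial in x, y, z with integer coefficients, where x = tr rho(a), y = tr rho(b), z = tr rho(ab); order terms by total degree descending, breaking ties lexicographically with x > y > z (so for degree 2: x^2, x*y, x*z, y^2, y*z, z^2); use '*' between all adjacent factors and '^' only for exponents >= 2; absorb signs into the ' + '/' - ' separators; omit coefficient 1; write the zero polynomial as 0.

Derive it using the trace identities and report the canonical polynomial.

x^3*y^2*z - x^4*y - x^2*y^3 - x^2*y*z^2 + x^3*z - x*y^2*z + 4*x^2*y + y^3 + y*z^2 - 2*x*z - 3*y

tr(a^-1) = tr(a) = x
tr(a^-1 b) = tr(b) tr(a) - tr(b a) = x*y - z
tr(a^-1 b^-1) = tr(a^-1) tr(b) - tr(a^-1 b) = z
tr(a^-2 b^-1) = tr(a^-1 b^-1) tr(a) - tr(a^-1 b^-1 a) = x*z - y
tr(b a b) = tr(b) tr(a b) - tr(a) = y*z - x
tr(b a b a) = tr(b a) tr(b a) - tr(1)   [split at repeated b] = z^2 - 2
tr(b a b a^-1) = tr(b a b) tr(a) - tr(b a b a) = x*y*z - x^2 - z^2 + 2
tr(a b a^-2 b) = tr(b a b a^-1) tr(a) - tr(b a b) = x^2*y*z - x^3 - x*z^2 - y*z + 3*x
tr(b^-1 a b a^-2) = tr(a b a^-2) tr(b) - tr(a b a^-2 b) = -x^2*y*z + x^3 + x*y^2 + x*z^2 - 3*x
tr(b a^-2 b^-2 a) = tr(b^-1 a b a^-2) tr(b) - tr(b^-1 a b a^-2 b) = -x^2*y^2*z + x^3*y + x*y^3 + x*y*z^2 - 4*x*y + z
tr(a^-2 b^-2 a^-1 b) = tr(b a^-2 b^-2) tr(a) - tr(b a^-2 b^-2 a) = x^2*y^2*z - x^3*y - x*y^3 - x*y*z^2 + x^2*z + 3*x*y - z
tr(b^-1 a b a^-1) = tr(a b a^-1) tr(b) - tr(a b a^-1 b) = -x*y*z + x^2 + y^2 + z^2 - 2
tr(b a^-1 b^-2 a) = tr(b^-1 a b a^-1) tr(b) - tr(b^-1 a b a^-1 b) = -x*y^2*z + x^2*y + y^3 + y*z^2 - 3*y
tr(a^-1 b^-2 a^-1 b) = tr(b a^-1 b^-2) tr(a) - tr(b a^-1 b^-2 a) = x*y^2*z - x^2*y - y^3 - y*z^2 + x*z + 3*y
tr(a^-3 b^-2 a^-1 b) = tr(a^-2 b^-2 a^-1 b) tr(a) - tr(a^-2 b^-2 a^-1 b a) = x^3*y^2*z - x^4*y - x^2*y^3 - x^2*y*z^2 + x^3*z - x*y^2*z + 4*x^2*y + y^3 + y*z^2 - 2*x*z - 3*y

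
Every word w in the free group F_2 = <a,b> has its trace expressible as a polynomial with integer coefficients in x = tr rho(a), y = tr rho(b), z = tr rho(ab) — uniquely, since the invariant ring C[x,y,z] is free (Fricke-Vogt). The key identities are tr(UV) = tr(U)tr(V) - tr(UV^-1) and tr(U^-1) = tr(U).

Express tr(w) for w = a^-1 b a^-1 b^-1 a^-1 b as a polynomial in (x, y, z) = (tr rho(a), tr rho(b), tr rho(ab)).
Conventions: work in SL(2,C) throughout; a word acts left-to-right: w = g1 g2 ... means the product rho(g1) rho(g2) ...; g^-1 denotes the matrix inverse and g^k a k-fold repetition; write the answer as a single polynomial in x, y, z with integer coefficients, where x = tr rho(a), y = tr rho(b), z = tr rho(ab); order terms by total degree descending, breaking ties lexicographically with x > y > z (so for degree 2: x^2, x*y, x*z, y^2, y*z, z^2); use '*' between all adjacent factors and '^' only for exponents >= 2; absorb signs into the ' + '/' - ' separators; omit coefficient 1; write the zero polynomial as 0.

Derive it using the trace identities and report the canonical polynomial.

x^2*y^2*z - x*y^3 - 2*x*y*z^2 + y^2*z + z^3 + 2*x*y - 3*z

so trace(a^-1 b) = trace(b)*trace(a) - trace(b a) = x*y - z
reduce: trace(a^-1 b a^-1) = trace(a^-1 b)*trace(a) - trace(a^-1 b a) = x^2*y - x*z - y
trace(b^2 a) = trace(b)*trace(a b) - trace(a) = y*z - x
reduce: trace(b^2) = trace(b)*trace(b) - trace(1) = y^2 - 2
so trace(a b^2 a) = trace(a)*trace(b^2 a) - trace(b^2) = x*y*z - x^2 - y^2 + 2
trace(a b a b) = trace(a b)*trace(a b) - trace(1)   [split at repeated a] = z^2 - 2
so trace(a b a) = trace(a)*trace(b a) - trace(b) = x*z - y
trace(a b^2 a b) = trace(b)*trace(a b a b) - trace(a b a) = y*z^2 - x*z - y
so trace(b^-1 a b^2 a) = trace(a b^2 a)*trace(b) - trace(a b^2 a b) = x*y^2*z - x^2*y - y^3 - y*z^2 + x*z + 3*y
trace(b a^-1 b^-1 a b) = trace(b^-1 a b^2)*trace(a) - trace(b^-1 a b^2 a) = -x*y^2*z + x^2*y + y^3 + y*z^2 - 3*y
so trace(b a b a b a) = trace(b a b a)*trace(b a) - trace(a b)   [split at repeated b] = z^3 - 3*z
so trace(a b a b a^-1 b) = trace(b a b a b)*trace(a) - trace(b a b a b a) = x*y*z^2 - x^2*z - z^3 - x*y + 3*z
so trace(b a^-1 b^-1 a b a) = trace(a b a b a^-1)*trace(b) - trace(a b a b a^-1 b) = -x*y*z^2 + x^2*z + y^2*z + z^3 - 3*z
so trace(b a^-1 b a^-1 b^-1 a) = trace(b a^-1 b^-1 a b)*trace(a) - trace(b a^-1 b^-1 a b a) = -x^2*y^2*z + x^3*y + x*y^3 + 2*x*y*z^2 - x^2*z - y^2*z - z^3 - 3*x*y + 3*z
trace(a^-1 b a^-1 b^-1 a^-1 b) = trace(b a^-1 b a^-1 b^-1)*trace(a) - trace(b a^-1 b a^-1 b^-1 a) = x^2*y^2*z - x*y^3 - 2*x*y*z^2 + y^2*z + z^3 + 2*x*y - 3*z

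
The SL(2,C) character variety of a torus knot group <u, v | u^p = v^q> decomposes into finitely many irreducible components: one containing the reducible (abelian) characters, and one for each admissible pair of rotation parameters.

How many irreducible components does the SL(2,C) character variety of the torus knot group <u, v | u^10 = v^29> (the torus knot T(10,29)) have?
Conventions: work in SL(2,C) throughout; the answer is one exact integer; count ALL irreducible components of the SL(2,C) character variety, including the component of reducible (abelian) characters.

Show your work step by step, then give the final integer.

For T(10,29): irreducibility forces the central element u^10 = v^29 to one of +I, -I.
This locks tr(u) to 2*cos(pi*alpha/10), alpha in 1..9, and tr(v) to 2*cos(pi*beta/29), beta in 1..28, on each component of irreducible characters.
u^10 = (-1)^alpha I and v^29 = (-1)^beta I must agree, so alpha and beta have equal parity.
count pairs: odd alpha (5 choices) x odd beta (14), plus even alpha (4) x even beta (14): 5*14 + 4*14 = 126.
Total: 126 irreducible-character components + 1 reducible (abelian) component = 127.

127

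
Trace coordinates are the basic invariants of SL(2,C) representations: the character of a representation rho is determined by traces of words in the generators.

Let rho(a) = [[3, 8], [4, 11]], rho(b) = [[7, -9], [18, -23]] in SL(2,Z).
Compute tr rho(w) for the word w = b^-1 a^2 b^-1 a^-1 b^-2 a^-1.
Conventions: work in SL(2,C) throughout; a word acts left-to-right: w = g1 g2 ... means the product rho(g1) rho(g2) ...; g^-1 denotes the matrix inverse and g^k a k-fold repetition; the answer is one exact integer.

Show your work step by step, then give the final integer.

rho(b^-1) = [[-23, 9], [-18, 7]]
... * rho(a) = [[3, 8], [4, 11]]  ->  [[-33, -85], [-26, -67]]
... * rho(a) = [[3, 8], [4, 11]]  ->  [[-439, -1199], [-346, -945]]
... * rho(b^-1) = [[-23, 9], [-18, 7]]  ->  [[31679, -12344], [24968, -9729]]
... * rho(a^-1) = [[11, -8], [-4, 3]]  ->  [[397845, -290464], [313564, -228931]]
... * rho(b^-1) = [[-23, 9], [-18, 7]]  ->  [[-3922083, 1547357], [-3091214, 1219559]]
... * rho(b^-1) = [[-23, 9], [-18, 7]]  ->  [[62355483, -24467248], [49145860, -19284013]]
... * rho(a^-1) = [[11, -8], [-4, 3]]  ->  [[783779305, -572245608], [617740512, -451018919]]
tr = 783779305 + -451018919 = 332760386

332760386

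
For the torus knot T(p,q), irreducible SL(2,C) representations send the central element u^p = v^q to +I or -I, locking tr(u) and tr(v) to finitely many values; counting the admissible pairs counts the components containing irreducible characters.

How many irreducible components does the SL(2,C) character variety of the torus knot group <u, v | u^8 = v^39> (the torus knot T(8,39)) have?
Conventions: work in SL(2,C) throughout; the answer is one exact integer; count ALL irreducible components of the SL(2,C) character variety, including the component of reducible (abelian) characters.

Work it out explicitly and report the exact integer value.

134

For T(8,39): irreducibility forces the central element u^8 = v^39 to one of +I, -I.
On an irreducible component, tr(u) is locked at 2*cos(pi*alpha/8) for some alpha in 1..7, and tr(v) at 2*cos(pi*beta/39) for some beta in 1..38.
Consistency of u^8 = (-1)^alpha I with v^39 = (-1)^beta I forces alpha = beta (mod 2).
Enumerate parity-matched pairs: 4*19 odd-odd plus 3*19 even-even gives 133.
components with irreducible characters: 133; plus the single component of reducible (abelian) characters: total 134.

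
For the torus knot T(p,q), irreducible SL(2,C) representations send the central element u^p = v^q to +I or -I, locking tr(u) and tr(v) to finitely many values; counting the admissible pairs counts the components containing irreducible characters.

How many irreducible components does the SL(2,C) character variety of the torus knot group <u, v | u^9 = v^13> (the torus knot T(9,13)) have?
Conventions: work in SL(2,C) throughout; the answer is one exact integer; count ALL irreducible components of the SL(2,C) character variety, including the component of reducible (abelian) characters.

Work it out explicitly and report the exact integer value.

49

In the torus knot group T(9,13), u^9 = v^13 is central, so an irreducible representation sends it to +I or -I (Schur).
This locks tr(u) to 2*cos(pi*alpha/9), alpha in 1..8, and tr(v) to 2*cos(pi*beta/13), beta in 1..12, on each component of irreducible characters.
Consistency of u^9 = (-1)^alpha I with v^13 = (-1)^beta I forces alpha = beta (mod 2).
Counting: 4 odd alphas x 6 odd betas + 4 even alphas x 6 even betas = 24 + 24 = 48.
That is 48 components of irreducible characters, and with the reducible (abelian) component the total is 49.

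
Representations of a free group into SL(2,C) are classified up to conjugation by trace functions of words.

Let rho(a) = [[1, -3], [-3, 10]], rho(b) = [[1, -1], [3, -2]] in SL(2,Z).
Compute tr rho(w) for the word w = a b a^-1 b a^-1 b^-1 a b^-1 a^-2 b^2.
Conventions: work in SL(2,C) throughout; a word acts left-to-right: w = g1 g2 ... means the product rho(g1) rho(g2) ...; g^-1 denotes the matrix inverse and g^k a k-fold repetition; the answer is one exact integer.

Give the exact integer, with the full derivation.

-33710314

rho(a) = [[1, -3], [-3, 10]]
... * rho(b) = [[1, -1], [3, -2]]  ->  [[-8, 5], [27, -17]]
... * rho(a^-1) = [[10, 3], [3, 1]]  ->  [[-65, -19], [219, 64]]
... * rho(b) = [[1, -1], [3, -2]]  ->  [[-122, 103], [411, -347]]
... * rho(a^-1) = [[10, 3], [3, 1]]  ->  [[-911, -263], [3069, 886]]
... * rho(b^-1) = [[-2, 1], [-3, 1]]  ->  [[2611, -1174], [-8796, 3955]]
... * rho(a) = [[1, -3], [-3, 10]]  ->  [[6133, -19573], [-20661, 65938]]
... * rho(b^-1) = [[-2, 1], [-3, 1]]  ->  [[46453, -13440], [-156492, 45277]]
... * rho(a^-1) = [[10, 3], [3, 1]]  ->  [[424210, 125919], [-1429089, -424199]]
... * rho(a^-1) = [[10, 3], [3, 1]]  ->  [[4619857, 1398549], [-15563487, -4711466]]
... * rho(b) = [[1, -1], [3, -2]]  ->  [[8815504, -7416955], [-29697885, 24986419]]
... * rho(b) = [[1, -1], [3, -2]]  ->  [[-13435361, 6018406], [45261372, -20274953]]
tr = -13435361 + -20274953 = -33710314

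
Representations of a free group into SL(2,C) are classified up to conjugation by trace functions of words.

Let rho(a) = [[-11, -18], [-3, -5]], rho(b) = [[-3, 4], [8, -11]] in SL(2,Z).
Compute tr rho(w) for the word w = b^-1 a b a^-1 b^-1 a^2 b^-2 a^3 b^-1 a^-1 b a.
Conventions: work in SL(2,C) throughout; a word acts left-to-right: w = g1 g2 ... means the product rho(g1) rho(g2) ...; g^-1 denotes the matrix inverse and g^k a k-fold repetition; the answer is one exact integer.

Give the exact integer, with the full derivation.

1988168267153368204

rho(b^-1) = [[-11, -4], [-8, -3]]
... * rho(a) = [[-11, -18], [-3, -5]]  ->  [[133, 218], [97, 159]]
... * rho(b) = [[-3, 4], [8, -11]]  ->  [[1345, -1866], [981, -1361]]
... * rho(a^-1) = [[-5, 18], [3, -11]]  ->  [[-12323, 44736], [-8988, 32629]]
... * rho(b^-1) = [[-11, -4], [-8, -3]]  ->  [[-222335, -84916], [-162164, -61935]]
... * rho(a) = [[-11, -18], [-3, -5]]  ->  [[2700433, 4426610], [1969609, 3228627]]
... * rho(a) = [[-11, -18], [-3, -5]]  ->  [[-42984593, -70740844], [-31351580, -51596097]]
... * rho(b^-1) = [[-11, -4], [-8, -3]]  ->  [[1038757275, 384160904], [757636156, 280194611]]
... * rho(b^-1) = [[-11, -4], [-8, -3]]  ->  [[-14499617257, -5307511812], [-10575554604, -3871128457]]
... * rho(a) = [[-11, -18], [-3, -5]]  ->  [[175418325263, 287530669686], [127944486015, 209715625157]]
... * rho(a) = [[-11, -18], [-3, -5]]  ->  [[-2792193586951, -4595183203164], [-2036536221636, -3351578874055]]
... * rho(a) = [[-11, -18], [-3, -5]]  ->  [[44499679065953, 73235400580938], [32456635060161, 53415546359723]]
... * rho(b^-1) = [[-11, -4], [-8, -3]]  ->  [[-1075379674372987, -397704918006626], [-784347356539555, -290073179319813]]
... * rho(a^-1) = [[-5, 18], [3, -11]]  ->  [[4183783617845057, -14982080040640880], [3051517244738336, -10927447445194047]]
... * rho(b) = [[-3, 4], [8, -11]]  ->  [[-132407991178662211, 181538014918429908], [-96574131295767384, 132407990876087861]]
... * rho(a) = [[-11, -18], [-3, -5]]  ->  [[911873858209994597, 1475653766623770258], [665091471625177641, 1076294408943373607]]
tr = 911873858209994597 + 1076294408943373607 = 1988168267153368204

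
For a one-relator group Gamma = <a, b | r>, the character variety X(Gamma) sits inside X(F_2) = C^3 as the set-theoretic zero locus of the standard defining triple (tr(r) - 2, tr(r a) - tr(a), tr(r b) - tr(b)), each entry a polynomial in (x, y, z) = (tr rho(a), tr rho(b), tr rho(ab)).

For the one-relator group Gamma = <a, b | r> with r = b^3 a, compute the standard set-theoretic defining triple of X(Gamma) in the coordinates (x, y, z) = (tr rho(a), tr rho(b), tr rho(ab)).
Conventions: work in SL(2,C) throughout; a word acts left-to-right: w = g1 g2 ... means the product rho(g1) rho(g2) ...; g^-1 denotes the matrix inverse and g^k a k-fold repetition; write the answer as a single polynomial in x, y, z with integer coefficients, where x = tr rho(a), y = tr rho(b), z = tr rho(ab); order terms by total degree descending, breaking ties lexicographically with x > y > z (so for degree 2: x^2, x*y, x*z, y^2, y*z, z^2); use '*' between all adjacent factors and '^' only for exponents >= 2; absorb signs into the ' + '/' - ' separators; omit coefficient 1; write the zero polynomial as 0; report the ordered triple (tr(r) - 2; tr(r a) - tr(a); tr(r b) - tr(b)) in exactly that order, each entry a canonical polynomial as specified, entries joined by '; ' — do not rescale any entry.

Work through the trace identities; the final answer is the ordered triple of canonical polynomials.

trace(a b^2) = trace(b) trace(a b) - trace(a) = y*z - x
next, trace(b^3 a) = trace(b) trace(a b^2) - trace(a b) = y^2*z - x*y - z
trace(b^2) = trace(b) trace(b) - trace(1) = y^2 - 2
trace(a^2 b^2) = trace(a) trace(b^2 a) - trace(b^2) = x*y*z - x^2 - y^2 + 2
trace(a^2 b) = trace(a) trace(b a) - trace(b) = x*z - y
trace(b^3 a^2) = trace(b) trace(a^2 b^2) - trace(a^2 b) = x*y^2*z - x^2*y - y^3 - x*z + 3*y
next, trace(b^3 a b) = trace(b) trace(b a b^2) - trace(b a b) = y^3*z - x*y^2 - 2*y*z + x
assemble the triple (trace(r) - 2; trace(r a) - x; trace(r b) - y)

y^2*z - x*y - z - 2; x*y^2*z - x^2*y - y^3 - x*z - x + 3*y; y^3*z - x*y^2 - 2*y*z + x - y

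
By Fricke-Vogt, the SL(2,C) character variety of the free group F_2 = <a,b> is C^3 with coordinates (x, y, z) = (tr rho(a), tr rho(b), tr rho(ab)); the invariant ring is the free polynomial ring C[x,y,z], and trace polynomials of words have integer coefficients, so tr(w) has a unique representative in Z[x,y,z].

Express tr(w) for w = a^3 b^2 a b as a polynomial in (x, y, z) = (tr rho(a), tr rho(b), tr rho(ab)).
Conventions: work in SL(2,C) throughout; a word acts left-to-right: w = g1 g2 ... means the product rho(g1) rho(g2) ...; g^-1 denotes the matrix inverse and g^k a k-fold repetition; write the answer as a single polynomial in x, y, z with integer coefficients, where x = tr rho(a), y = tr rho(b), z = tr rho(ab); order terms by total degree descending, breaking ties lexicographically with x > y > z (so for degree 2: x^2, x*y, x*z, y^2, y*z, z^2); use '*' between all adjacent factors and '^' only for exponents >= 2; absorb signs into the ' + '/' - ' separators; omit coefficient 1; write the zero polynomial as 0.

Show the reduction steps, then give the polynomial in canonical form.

tr(a b a b) = tr(a b)*tr(a b) - tr(1) = z^2 - 2
tr(a b a) = tr(a)*tr(b a) - tr(b) = x*z - y
tr(b^2 a b a) = tr(b)*tr(a b a b) - tr(a b a) = y*z^2 - x*z - y
tr(a b^2) = tr(b)*tr(a b) - tr(a) = y*z - x
tr(b^2 a b) = tr(b)*tr(a b^2) - tr(a b) = y^2*z - x*y - z
tr(a b^2 a b a) = tr(a)*tr(b^2 a b a) - tr(b^2 a b) = x*y*z^2 - x^2*z - y^2*z + z
tr(a^3 b^2 a b) = tr(a)*tr(a b^2 a b a) - tr(a b^2 a b) = x^2*y*z^2 - x^3*z - x*y^2*z - y*z^2 + 2*x*z + y

x^2*y*z^2 - x^3*z - x*y^2*z - y*z^2 + 2*x*z + y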